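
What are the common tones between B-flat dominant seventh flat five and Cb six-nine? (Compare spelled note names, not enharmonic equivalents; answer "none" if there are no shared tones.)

A-flat

B-flat dominant seventh flat five: B-flat D F-flat A-flat
Cb six-nine: C-flat E-flat G-flat A-flat D-flat
Common to both → A-flat.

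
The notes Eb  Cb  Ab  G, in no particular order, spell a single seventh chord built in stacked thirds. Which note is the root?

Ab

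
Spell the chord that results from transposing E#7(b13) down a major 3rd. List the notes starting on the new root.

C♯, E♯, G♯, B, A

A major 3rd down from E♯ is C♯, so the new chord is C♯ dominant seventh flat thirteen.
C♯ — root
E♯ — major 3rd
G♯ — perfect 5th
B — minor 7th
A — minor 13th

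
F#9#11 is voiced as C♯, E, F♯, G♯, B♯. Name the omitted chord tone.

A♯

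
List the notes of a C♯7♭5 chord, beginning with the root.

C♯7♭5: dominant seventh flat five on C#.
Root: C#
Major 3rd (3rd): E#
Diminished 5th (5th): G
Minor 7th (7th): B

C#  E#  G  B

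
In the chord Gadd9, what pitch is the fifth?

Gadd9 is built on G; its 5th is a perfect 5th above the root.
A fifth above G uses the letter D, and the perfect 5th above G is D.

D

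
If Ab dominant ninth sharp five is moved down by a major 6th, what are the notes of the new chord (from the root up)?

C-flat – E-flat – G – B-double-flat – D-flat

A-flat down a major 6th → C-flat. New chord: C-flat dominant ninth sharp five.
- root: C-flat
- major 3rd: E-flat
- augmented 5th: G
- minor 7th: B-double-flat
- major 9th: D-flat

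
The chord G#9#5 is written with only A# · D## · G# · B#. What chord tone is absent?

The full G#9#5 chord is G#, B#, D##, F#, A#.
Comparing with the voicing, the minor 7th (7th) — F# — is absent.

F#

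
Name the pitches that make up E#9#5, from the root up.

E♯ – G𝄪 – B𝄪 – D♯ – F𝄪

E#9#5: dominant ninth sharp five on E♯.
Root: E♯
Major 3rd (3rd): G𝄪
Augmented 5th (5th): B𝄪
Minor 7th (7th): D♯
Major 9th (9th): F𝄪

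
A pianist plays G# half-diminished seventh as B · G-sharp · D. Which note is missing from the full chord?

F-sharp

The full G# half-diminished seventh chord is G-sharp, B, D, F-sharp.
Comparing with the voicing, the minor 7th (7th) — F-sharp — is absent.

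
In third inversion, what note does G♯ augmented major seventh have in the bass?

F-double-sharp

G♯ augmented major seventh = G-sharp–B-sharp–D-double-sharp–F-double-sharp. Third inversion → seventh in the bass = F-double-sharp.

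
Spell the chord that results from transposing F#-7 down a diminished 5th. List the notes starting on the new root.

Transposed root: F# → B# (diminished 5th down). So we spell B# minor seventh:
- root: B#
- minor 3rd: D#
- perfect 5th: F##
- minor 7th: A#

B#, D#, F##, A#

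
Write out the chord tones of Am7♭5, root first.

A, C, Eb, G

Root A, quality half-diminished seventh:
- root: A
- minor 3rd: C
- diminished 5th: Eb
- minor 7th: G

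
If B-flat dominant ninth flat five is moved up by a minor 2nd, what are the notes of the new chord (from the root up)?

Transposed root: Bb → Cb (minor 2nd up). So we spell Cb dominant ninth flat five:
Root: Cb
Major 3rd (3rd): Eb
Diminished 5th (5th): Gbb
Minor 7th (7th): Bbb
Major 9th (9th): Db

Cb  Eb  Gbb  Bbb  Db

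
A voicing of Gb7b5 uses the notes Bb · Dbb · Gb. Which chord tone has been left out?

Fb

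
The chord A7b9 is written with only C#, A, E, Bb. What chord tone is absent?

G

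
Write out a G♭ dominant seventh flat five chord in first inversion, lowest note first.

Bb – Dbb – Fb – Gb

G♭ dominant seventh flat five = Gb–Bb–Dbb–Fb; first inversion → third (Bb) lowest.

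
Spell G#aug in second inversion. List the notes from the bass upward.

D##, G#, B#

In root position, G#aug is G#–B#–D##.
Second inversion puts the fifth (D##) in the bass.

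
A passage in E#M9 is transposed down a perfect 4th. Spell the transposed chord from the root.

Transposed root: E# → B# (perfect 4th down). So we spell B# major ninth:
Root: B#
Major 3rd (3rd): D##
Perfect 5th (5th): F##
Major 7th (7th): A##
Major 9th (9th): C##

B#, D##, F##, A##, C##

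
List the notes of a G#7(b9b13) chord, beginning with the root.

G#  B#  D#  F#  A  E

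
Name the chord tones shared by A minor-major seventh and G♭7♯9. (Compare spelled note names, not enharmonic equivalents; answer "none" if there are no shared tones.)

A minor-major seventh = A, C, E, G#.
G♭7♯9 = Gb, Bb, Db, Fb, A.
Shared: A.

A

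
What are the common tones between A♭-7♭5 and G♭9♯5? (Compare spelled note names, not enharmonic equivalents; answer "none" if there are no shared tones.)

A♭-7♭5: Ab Cb Ebb Gb
G♭9♯5: Gb Bb D Fb Ab
Common to both → Ab, Gb.

Ab – Gb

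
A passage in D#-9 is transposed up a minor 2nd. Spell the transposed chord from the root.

Transposed root: D# → E (minor 2nd up). So we spell E minor ninth:
Root: E
Minor 3rd (3rd): G
Perfect 5th (5th): B
Minor 7th (7th): D
Major 9th (9th): F#

E G B D F#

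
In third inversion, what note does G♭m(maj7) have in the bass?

F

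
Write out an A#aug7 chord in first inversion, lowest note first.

C##, E##, G#, A#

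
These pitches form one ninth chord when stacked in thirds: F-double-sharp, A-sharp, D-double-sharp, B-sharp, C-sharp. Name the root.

Arranged so that each adjacent pair is a third by letter name: B-sharp – D-double-sharp – F-double-sharp – A-sharp – C-sharp.
The bottom of that stack, B-sharp, is the root (this is B-sharp dominant seventh flat nine).

B-sharp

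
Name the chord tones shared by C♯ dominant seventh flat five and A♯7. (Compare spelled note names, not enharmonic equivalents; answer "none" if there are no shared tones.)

C♯ dominant seventh flat five = C#, E#, G, B.
A♯7 = A#, C##, E#, G#.
Shared: E#.

E#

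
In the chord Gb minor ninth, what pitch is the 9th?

A-flat

Gb minor ninth is built on G-flat; its 9th is a major 9th above the root.
A second above G uses the letter A, and the major 9th above G-flat is A-flat.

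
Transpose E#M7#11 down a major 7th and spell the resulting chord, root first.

F# A# C# E# B#

A major 7th down from E# is F#, so the new chord is F# major seventh sharp eleven.
F# — root
A# — major 3rd
C# — perfect 5th
E# — major 7th
B# — augmented 11th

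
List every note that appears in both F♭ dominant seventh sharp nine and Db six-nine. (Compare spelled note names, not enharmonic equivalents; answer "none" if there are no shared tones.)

A-flat

F♭ dominant seventh sharp nine: F-flat A-flat C-flat E-double-flat G
Db six-nine: D-flat F A-flat B-flat E-flat
Common to both → A-flat.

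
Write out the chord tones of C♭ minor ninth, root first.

Root C-flat, quality minor ninth:
- root: C-flat
- minor 3rd: E-double-flat
- perfect 5th: G-flat
- minor 7th: B-double-flat
- major 9th: D-flat

C-flat E-double-flat G-flat B-double-flat D-flat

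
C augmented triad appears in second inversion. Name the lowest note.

C augmented triad = C–E–G-sharp. Second inversion → fifth in the bass = G-sharp.

G-sharp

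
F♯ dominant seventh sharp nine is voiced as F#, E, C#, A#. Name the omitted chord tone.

F♯ dominant seventh sharp nine = F#, A#, C#, E, G##. The voicing lacks the 9th (augmented 9th), G##.

G##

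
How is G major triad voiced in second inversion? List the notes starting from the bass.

In root position, G major triad is G–B–D.
Second inversion puts the fifth (D) in the bass.

D, G, B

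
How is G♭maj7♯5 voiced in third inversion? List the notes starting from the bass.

In root position, G♭maj7♯5 is Gb–Bb–D–F.
Third inversion puts the seventh (F) in the bass.

F – Gb – Bb – D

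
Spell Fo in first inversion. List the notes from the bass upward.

In root position, Fo is F–Ab–Cb.
First inversion puts the third (Ab) in the bass.

Ab Cb F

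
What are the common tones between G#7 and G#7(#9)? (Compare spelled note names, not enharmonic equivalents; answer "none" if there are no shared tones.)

G#7 = G#, B#, D#, F#.
G#7(#9) = G#, B#, D#, F#, A##.
Shared: G#, B#, D#, F#.

G#  B#  D#  F#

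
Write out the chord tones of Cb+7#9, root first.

Cb+7#9 is a dominant seventh sharp nine sharp five built on Cb.
root → Cb
3rd (major 3rd) → Eb
5th (augmented 5th) → G
7th (minor 7th) → Bbb
9th (augmented 9th) → D

Cb, Eb, G, Bbb, D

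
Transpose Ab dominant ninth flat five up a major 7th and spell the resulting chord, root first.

A♭ up a major 7th → G. New chord: G dominant ninth flat five.
G — root
B — major 3rd
D♭ — diminished 5th
F — minor 7th
A — major 9th

G B D♭ F A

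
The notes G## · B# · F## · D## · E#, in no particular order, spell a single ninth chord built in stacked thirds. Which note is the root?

E#

Stacking in thirds gives E# – G## – B# – D## – F##, so E# is the root — E# major ninth.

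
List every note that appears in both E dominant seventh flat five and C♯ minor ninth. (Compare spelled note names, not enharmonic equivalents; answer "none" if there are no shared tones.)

E dominant seventh flat five = E, G-sharp, B-flat, D.
C♯ minor ninth = C-sharp, E, G-sharp, B, D-sharp.
Shared: E, G-sharp.

E – G-sharp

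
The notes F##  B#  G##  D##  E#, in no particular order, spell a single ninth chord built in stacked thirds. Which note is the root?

E#

Stacking in thirds gives E# – G## – B# – D## – F##, so E# is the root — E# major ninth.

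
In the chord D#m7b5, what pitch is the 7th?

Root of D#m7b5 = D#. The 7th is a minor 7th: D# up a minor 7th → C#.

C#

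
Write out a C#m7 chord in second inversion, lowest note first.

G#  B  C#  E

In root position, C#m7 is C#–E–G#–B.
Second inversion puts the fifth (G#) in the bass.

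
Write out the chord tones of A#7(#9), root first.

A#  C##  E#  G#  B##

Root A#, quality dominant seventh sharp nine:
- root: A#
- major 3rd: C##
- perfect 5th: E#
- minor 7th: G#
- augmented 9th: B##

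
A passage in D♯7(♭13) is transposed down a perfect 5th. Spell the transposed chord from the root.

G♯, B♯, D♯, F♯, E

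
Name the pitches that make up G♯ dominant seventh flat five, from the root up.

G# – B# – D – F#

Root G#, quality dominant seventh flat five:
G# — root
B# — major 3rd
D — diminished 5th
F# — minor 7th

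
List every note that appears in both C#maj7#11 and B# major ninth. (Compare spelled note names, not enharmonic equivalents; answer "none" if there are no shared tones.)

C#maj7#11 = C♯, E♯, G♯, B♯, F𝄪.
B# major ninth = B♯, D𝄪, F𝄪, A𝄪, C𝄪.
Shared: B♯, F𝄪.

B♯, F𝄪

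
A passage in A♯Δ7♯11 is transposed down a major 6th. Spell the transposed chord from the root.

A major 6th down from A# is C#, so the new chord is C# major seventh sharp eleven.
Root: C#
Major 3rd (3rd): E#
Perfect 5th (5th): G#
Major 7th (7th): B#
Augmented 11th (11th): F##

C#, E#, G#, B#, F##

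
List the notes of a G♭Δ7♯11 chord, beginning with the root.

G♭Δ7♯11: major seventh sharp eleven on Gb.
root → Gb
3rd (major 3rd) → Bb
5th (perfect 5th) → Db
7th (major 7th) → F
11th (augmented 11th) → C

Gb – Bb – Db – F – C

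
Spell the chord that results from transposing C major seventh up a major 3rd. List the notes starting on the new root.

E, G-sharp, B, D-sharp

A major 3rd up from C is E, so the new chord is E major seventh.
E — root
G-sharp — major 3rd
B — perfect 5th
D-sharp — major 7th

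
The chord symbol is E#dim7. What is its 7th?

E#dim7 is built on E#; its 7th is a diminished 7th above the root.
A seventh above E uses the letter D, and the diminished 7th above E# is D.

D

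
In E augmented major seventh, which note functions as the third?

E augmented major seventh is built on E; its 3rd is a major 3rd above the root.
A third above E uses the letter G, and the major 3rd above E is G-sharp.

G-sharp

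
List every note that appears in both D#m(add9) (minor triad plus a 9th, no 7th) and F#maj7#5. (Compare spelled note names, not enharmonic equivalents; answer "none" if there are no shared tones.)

D#m(add9): D# F# A# E#
F#maj7#5: F# A# C## E#
Common to both → F#, A#, E#.

F#  A#  E#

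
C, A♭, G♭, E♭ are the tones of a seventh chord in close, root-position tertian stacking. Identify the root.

A♭

Arranged so that each adjacent pair is a third by letter name: A♭ – C – E♭ – G♭.
The bottom of that stack, A♭, is the root (this is A♭ dominant seventh).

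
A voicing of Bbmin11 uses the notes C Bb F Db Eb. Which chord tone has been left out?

The full Bbmin11 chord is Bb, Db, F, Ab, C, Eb.
Comparing with the voicing, the minor 7th (7th) — Ab — is absent.

Ab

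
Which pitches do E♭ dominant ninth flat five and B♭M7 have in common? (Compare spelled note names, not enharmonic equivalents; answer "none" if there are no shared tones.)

F

E♭ dominant ninth flat five = Eb, G, Bbb, Db, F.
B♭M7 = Bb, D, F, A.
Shared: F.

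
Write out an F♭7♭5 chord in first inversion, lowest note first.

In root position, F♭7♭5 is Fb–Ab–Cbb–Ebb.
First inversion puts the third (Ab) in the bass.

Ab – Cbb – Ebb – Fb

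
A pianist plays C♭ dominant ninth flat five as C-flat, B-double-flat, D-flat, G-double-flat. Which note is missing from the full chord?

E-flat

C♭ dominant ninth flat five = C-flat, E-flat, G-double-flat, B-double-flat, D-flat. The voicing lacks the 3rd (major 3rd), E-flat.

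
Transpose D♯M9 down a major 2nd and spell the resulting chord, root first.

C#, E#, G#, B#, D#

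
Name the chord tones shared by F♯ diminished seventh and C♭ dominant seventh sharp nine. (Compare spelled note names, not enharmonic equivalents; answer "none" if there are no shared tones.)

F♯ diminished seventh = F-sharp, A, C, E-flat.
C♭ dominant seventh sharp nine = C-flat, E-flat, G-flat, B-double-flat, D.
Shared: E-flat.

E-flat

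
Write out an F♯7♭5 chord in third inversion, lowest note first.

E, F#, A#, C

In root position, F♯7♭5 is F#–A#–C–E.
Third inversion puts the seventh (E) in the bass.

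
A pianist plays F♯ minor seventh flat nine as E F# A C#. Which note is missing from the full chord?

The full F♯ minor seventh flat nine chord is F#, A, C#, E, G.
Comparing with the voicing, the minor 9th (9th) — G — is absent.

G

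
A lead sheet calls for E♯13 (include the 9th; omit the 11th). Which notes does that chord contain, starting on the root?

E# – G## – B# – D# – F## – C##

E♯13: dominant thirteenth on E#.
- root: E#
- major 3rd: G##
- perfect 5th: B#
- minor 7th: D#
- major 9th: F##
- major 13th: C##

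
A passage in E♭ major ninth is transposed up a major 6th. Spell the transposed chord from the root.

C, E, G, B, D

Eb up a major 6th → C. New chord: C major ninth.
C — root
E — major 3rd
G — perfect 5th
B — major 7th
D — major 9th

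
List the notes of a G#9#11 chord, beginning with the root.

G#, B#, D#, F#, A#, C##

Root G#, quality dominant ninth sharp eleven:
- root: G#
- major 3rd: B#
- perfect 5th: D#
- minor 7th: F#
- major 9th: A#
- augmented 11th: C##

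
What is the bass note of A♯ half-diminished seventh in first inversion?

C#

A♯ half-diminished seventh in root position is A#–C#–E–G#.
First inversion places the third in the bass, which is C#.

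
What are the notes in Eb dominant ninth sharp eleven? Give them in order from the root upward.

E-flat, G, B-flat, D-flat, F, A

Eb dominant ninth sharp eleven is a dominant ninth sharp eleven built on E-flat.
E-flat — root
G — major 3rd
B-flat — perfect 5th
D-flat — minor 7th
F — major 9th
A — augmented 11th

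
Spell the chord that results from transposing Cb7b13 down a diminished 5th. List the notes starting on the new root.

F A C E♭ D♭

A diminished 5th down from C♭ is F, so the new chord is F dominant seventh flat thirteen.
root → F
3rd (major 3rd) → A
5th (perfect 5th) → C
7th (minor 7th) → E♭
13th (minor 13th) → D♭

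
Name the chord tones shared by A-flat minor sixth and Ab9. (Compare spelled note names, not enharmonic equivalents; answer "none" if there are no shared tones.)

A-flat minor sixth: Ab Cb Eb F
Ab9: Ab C Eb Gb Bb
Common to both → Ab, Eb.

Ab – Eb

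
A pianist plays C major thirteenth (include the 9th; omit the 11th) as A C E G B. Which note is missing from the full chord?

D

The full C major thirteenth chord is C, E, G, B, D, A.
Comparing with the voicing, the major 9th (9th) — D — is absent.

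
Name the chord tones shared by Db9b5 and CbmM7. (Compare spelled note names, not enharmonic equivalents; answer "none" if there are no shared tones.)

Db9b5: D♭ F A𝄫 C♭ E♭
CbmM7: C♭ E𝄫 G♭ B♭
Common to both → C♭.

C♭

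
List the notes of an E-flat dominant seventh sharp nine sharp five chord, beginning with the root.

E♭ – G – B – D♭ – F♯

E-flat dominant seventh sharp nine sharp five is a dominant seventh sharp nine sharp five built on E♭.
- root: E♭
- major 3rd: G
- augmented 5th: B
- minor 7th: D♭
- augmented 9th: F♯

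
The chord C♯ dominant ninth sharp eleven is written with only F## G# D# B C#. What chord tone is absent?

E#

C♯ dominant ninth sharp eleven = C#, E#, G#, B, D#, F##. The voicing lacks the 3rd (major 3rd), E#.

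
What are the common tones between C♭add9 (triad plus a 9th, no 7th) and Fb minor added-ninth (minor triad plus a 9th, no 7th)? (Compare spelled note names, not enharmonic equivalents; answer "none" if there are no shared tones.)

C♭add9: Cb Eb Gb Db
Fb minor added-ninth: Fb Abb Cb Gb
Common to both → Cb, Gb.

Cb, Gb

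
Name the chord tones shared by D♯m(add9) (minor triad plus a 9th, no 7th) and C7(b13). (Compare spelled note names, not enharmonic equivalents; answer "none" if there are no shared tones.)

none

D♯m(add9): D# F# A# E#
C7(b13): C E G Bb Ab
Common to both → none.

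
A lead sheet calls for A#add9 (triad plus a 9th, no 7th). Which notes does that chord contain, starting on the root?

A♯ C𝄪 E♯ B♯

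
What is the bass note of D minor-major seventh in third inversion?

C#

D minor-major seventh = D–F–A–C#. Third inversion → seventh in the bass = C#.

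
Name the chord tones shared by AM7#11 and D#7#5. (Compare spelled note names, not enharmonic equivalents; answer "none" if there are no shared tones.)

C#, D#

AM7#11 = A, C#, E, G#, D#.
D#7#5 = D#, F##, A##, C#.
Shared: C#, D#.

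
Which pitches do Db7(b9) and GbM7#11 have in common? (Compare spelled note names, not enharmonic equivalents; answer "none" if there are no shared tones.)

Db – F

Db7(b9) = Db, F, Ab, Cb, Ebb.
GbM7#11 = Gb, Bb, Db, F, C.
Shared: Db, F.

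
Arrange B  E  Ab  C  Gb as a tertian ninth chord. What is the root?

Arranged so that each adjacent pair is a third by letter name: Ab – C – E – Gb – B.
The bottom of that stack, Ab, is the root (this is Ab dominant seventh sharp nine sharp five).

Ab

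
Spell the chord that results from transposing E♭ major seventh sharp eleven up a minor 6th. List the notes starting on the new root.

Transposed root: E-flat → C-flat (minor 6th up). So we spell C-flat major seventh sharp eleven:
- root: C-flat
- major 3rd: E-flat
- perfect 5th: G-flat
- major 7th: B-flat
- augmented 11th: F

C-flat, E-flat, G-flat, B-flat, F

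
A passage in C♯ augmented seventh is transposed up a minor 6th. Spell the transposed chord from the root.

A, C-sharp, E-sharp, G

C-sharp up a minor 6th → A. New chord: A augmented seventh.
- root: A
- major 3rd: C-sharp
- augmented 5th: E-sharp
- minor 7th: G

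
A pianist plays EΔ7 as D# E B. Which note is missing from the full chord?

EΔ7 = E, G#, B, D#. The voicing lacks the 3rd (major 3rd), G#.

G#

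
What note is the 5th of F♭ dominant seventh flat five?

C-double-flat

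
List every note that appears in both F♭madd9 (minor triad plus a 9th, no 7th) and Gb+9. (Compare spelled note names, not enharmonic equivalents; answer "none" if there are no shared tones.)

F♭  G♭

F♭madd9: F♭ A𝄫 C♭ G♭
Gb+9: G♭ B♭ D F♭ A♭
Common to both → F♭, G♭.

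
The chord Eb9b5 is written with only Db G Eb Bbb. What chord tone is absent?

F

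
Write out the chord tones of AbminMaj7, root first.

Ab – Cb – Eb – G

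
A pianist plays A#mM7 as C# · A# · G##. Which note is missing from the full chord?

E#

The full A#mM7 chord is A#, C#, E#, G##.
Comparing with the voicing, the perfect 5th (5th) — E# — is absent.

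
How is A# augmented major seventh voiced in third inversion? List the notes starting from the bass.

G##, A#, C##, E##

In root position, A# augmented major seventh is A#–C##–E##–G##.
Third inversion puts the seventh (G##) in the bass.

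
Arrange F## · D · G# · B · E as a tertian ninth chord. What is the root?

Arranged so that each adjacent pair is a third by letter name: E – G# – B – D – F##.
The bottom of that stack, E, is the root (this is E dominant seventh sharp nine).

E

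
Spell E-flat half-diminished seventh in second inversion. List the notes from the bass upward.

Bbb, Db, Eb, Gb

E-flat half-diminished seventh = Eb–Gb–Bbb–Db; second inversion → fifth (Bbb) lowest.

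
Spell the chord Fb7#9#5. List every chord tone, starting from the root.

Fb, Ab, C, Ebb, G

Root Fb, quality dominant seventh sharp nine sharp five:
Fb — root
Ab — major 3rd
C — augmented 5th
Ebb — minor 7th
G — augmented 9th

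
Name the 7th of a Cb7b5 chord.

Cb7b5 is built on C♭; its 7th is a minor 7th above the root.
A seventh above C uses the letter B, and the minor 7th above C♭ is B𝄫.

B𝄫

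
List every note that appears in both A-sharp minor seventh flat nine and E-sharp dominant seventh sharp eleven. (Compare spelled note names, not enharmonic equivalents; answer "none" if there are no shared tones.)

A-sharp minor seventh flat nine: A-sharp C-sharp E-sharp G-sharp B
E-sharp dominant seventh sharp eleven: E-sharp G-double-sharp B-sharp D-sharp A-double-sharp
Common to both → E-sharp.

E-sharp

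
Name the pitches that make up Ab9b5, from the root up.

Ab  C  Ebb  Gb  Bb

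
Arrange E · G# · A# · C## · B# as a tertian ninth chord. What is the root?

Stacking in thirds gives A# – C## – E – G# – B#, so A# is the root — A# dominant ninth flat five.

A#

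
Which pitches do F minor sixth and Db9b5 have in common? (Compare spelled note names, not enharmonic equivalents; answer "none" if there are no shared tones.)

F minor sixth: F Ab C D
Db9b5: Db F Abb Cb Eb
Common to both → F.

F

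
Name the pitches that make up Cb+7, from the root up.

Cb – Eb – G – Bbb

Cb+7: augmented seventh on Cb.
- root: Cb
- major 3rd: Eb
- augmented 5th: G
- minor 7th: Bbb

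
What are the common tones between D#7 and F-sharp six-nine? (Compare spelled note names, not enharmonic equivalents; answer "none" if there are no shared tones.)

D#  A#  C#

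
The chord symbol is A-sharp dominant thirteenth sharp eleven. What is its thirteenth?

F-double-sharp

Root of A-sharp dominant thirteenth sharp eleven = A-sharp. The 13th is a major 13th: A-sharp up a major 13th → F-double-sharp.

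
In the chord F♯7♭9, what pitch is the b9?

Root of F♯7♭9 = F#. The 9th is a minor 9th: F# up a minor 9th → G.

G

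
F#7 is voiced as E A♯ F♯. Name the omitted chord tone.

C♯

F#7 = F♯, A♯, C♯, E. The voicing lacks the 5th (perfect 5th), C♯.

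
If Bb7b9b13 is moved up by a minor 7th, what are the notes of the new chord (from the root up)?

Ab – C – Eb – Gb – Bbb – Fb

Transposed root: Bb → Ab (minor 7th up). So we spell Ab dominant seventh flat nine flat thirteen:
Ab — root
C — major 3rd
Eb — perfect 5th
Gb — minor 7th
Bbb — minor 9th
Fb — minor 13th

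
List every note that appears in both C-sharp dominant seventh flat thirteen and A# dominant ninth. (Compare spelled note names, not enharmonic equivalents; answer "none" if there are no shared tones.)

E-sharp  G-sharp

C-sharp dominant seventh flat thirteen = C-sharp, E-sharp, G-sharp, B, A.
A# dominant ninth = A-sharp, C-double-sharp, E-sharp, G-sharp, B-sharp.
Shared: E-sharp, G-sharp.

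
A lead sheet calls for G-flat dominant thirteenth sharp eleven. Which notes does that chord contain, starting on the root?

G-flat dominant thirteenth sharp eleven is a dominant thirteenth sharp eleven built on G♭.
G♭ — root
B♭ — major 3rd
D♭ — perfect 5th
F♭ — minor 7th
A♭ — major 9th
C — augmented 11th
E♭ — major 13th

G♭ B♭ D♭ F♭ A♭ C E♭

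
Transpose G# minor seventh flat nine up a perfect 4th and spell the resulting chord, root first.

Transposed root: G♯ → C♯ (perfect 4th up). So we spell C♯ minor seventh flat nine:
C♯ — root
E — minor 3rd
G♯ — perfect 5th
B — minor 7th
D — minor 9th

C♯, E, G♯, B, D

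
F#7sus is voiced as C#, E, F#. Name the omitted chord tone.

The full F#7sus chord is F#, B, C#, E.
Comparing with the voicing, the perfect 4th (4th) — B — is absent.

B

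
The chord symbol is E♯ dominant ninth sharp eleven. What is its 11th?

E♯ dominant ninth sharp eleven is built on E-sharp; its 11th is an augmented 11th above the root.
A fourth above E uses the letter A, and the augmented 11th above E-sharp is A-double-sharp.

A-double-sharp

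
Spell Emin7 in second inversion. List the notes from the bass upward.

In root position, Emin7 is E–G–B–D.
Second inversion puts the fifth (B) in the bass.

B D E G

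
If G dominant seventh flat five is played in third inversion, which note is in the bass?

G dominant seventh flat five in root position is G–B–Db–F.
Third inversion places the seventh in the bass, which is F.

F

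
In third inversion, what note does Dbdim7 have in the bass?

Dbdim7 = Db–Fb–Abb–Cbb. Third inversion → seventh in the bass = Cbb.

Cbb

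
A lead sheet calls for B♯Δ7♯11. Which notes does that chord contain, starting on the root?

B♯Δ7♯11: major seventh sharp eleven on B♯.
Root: B♯
Major 3rd (3rd): D𝄪
Perfect 5th (5th): F𝄪
Major 7th (7th): A𝄪
Augmented 11th (11th): E𝄪

B♯, D𝄪, F𝄪, A𝄪, E𝄪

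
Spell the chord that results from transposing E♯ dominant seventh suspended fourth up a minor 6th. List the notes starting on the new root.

Transposed root: E# → C# (minor 6th up). So we spell C# dominant seventh suspended fourth:
Root: C#
Perfect 4th (4th): F#
Perfect 5th (5th): G#
Minor 7th (7th): B

C# – F# – G# – B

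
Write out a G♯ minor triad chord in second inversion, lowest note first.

G♯ minor triad = G♯–B–D♯; second inversion → fifth (D♯) lowest.

D♯, G♯, B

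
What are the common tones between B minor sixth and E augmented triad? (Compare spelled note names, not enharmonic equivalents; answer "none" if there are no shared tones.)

G#

B minor sixth: B D F# G#
E augmented triad: E G# B#
Common to both → G#.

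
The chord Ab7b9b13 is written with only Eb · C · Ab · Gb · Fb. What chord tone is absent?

The full Ab7b9b13 chord is Ab, C, Eb, Gb, Bbb, Fb.
Comparing with the voicing, the minor 9th (9th) — Bbb — is absent.

Bbb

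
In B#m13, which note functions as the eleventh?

E#

Root of B#m13 = B#. The 11th is a perfect 11th: B# up a perfect 11th → E#.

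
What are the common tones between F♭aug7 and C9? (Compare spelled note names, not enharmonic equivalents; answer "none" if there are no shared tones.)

F♭aug7: Fb Ab C Ebb
C9: C E G Bb D
Common to both → C.

C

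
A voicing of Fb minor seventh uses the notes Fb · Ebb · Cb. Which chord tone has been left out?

The full Fb minor seventh chord is Fb, Abb, Cb, Ebb.
Comparing with the voicing, the minor 3rd (3rd) — Abb — is absent.

Abb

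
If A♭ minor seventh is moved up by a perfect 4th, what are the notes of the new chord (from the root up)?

D-flat, F-flat, A-flat, C-flat

A-flat up a perfect 4th → D-flat. New chord: D-flat minor seventh.
D-flat — root
F-flat — minor 3rd
A-flat — perfect 5th
C-flat — minor 7th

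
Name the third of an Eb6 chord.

G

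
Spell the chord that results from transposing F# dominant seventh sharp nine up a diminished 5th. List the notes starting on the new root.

A diminished 5th up from F-sharp is C, so the new chord is C dominant seventh sharp nine.
Root: C
Major 3rd (3rd): E
Perfect 5th (5th): G
Minor 7th (7th): B-flat
Augmented 9th (9th): D-sharp

C – E – G – B-flat – D-sharp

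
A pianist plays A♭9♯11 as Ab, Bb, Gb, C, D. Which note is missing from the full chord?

The full A♭9♯11 chord is Ab, C, Eb, Gb, Bb, D.
Comparing with the voicing, the perfect 5th (5th) — Eb — is absent.

Eb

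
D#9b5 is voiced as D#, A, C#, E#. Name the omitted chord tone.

The full D#9b5 chord is D#, F##, A, C#, E#.
Comparing with the voicing, the major 3rd (3rd) — F## — is absent.

F##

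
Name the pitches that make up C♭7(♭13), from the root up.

Cb, Eb, Gb, Bbb, Abb

C♭7(♭13): dominant seventh flat thirteen on Cb.
root → Cb
3rd (major 3rd) → Eb
5th (perfect 5th) → Gb
7th (minor 7th) → Bbb
13th (minor 13th) → Abb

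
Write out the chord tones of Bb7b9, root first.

Bb7b9 is a dominant seventh flat nine built on B♭.
B♭ — root
D — major 3rd
F — perfect 5th
A♭ — minor 7th
C♭ — minor 9th

B♭, D, F, A♭, C♭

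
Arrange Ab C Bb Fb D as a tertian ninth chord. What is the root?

Bb

Arranged so that each adjacent pair is a third by letter name: Bb – D – Fb – Ab – C.
The bottom of that stack, Bb, is the root (this is Bb dominant ninth flat five).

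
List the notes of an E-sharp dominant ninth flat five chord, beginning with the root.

E#, G##, B, D#, F##

Root E#, quality dominant ninth flat five:
E# — root
G## — major 3rd
B — diminished 5th
D# — minor 7th
F## — major 9th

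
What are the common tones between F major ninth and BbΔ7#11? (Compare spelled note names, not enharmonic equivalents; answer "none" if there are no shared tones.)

F  A  E

F major ninth = F, A, C, E, G.
BbΔ7#11 = Bb, D, F, A, E.
Shared: F, A, E.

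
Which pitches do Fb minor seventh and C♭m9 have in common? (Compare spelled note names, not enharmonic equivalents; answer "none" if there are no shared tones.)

Cb, Ebb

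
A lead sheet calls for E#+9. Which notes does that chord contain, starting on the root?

E#, G##, B##, D#, F##

E#+9: dominant ninth sharp five on E#.
Root: E#
Major 3rd (3rd): G##
Augmented 5th (5th): B##
Minor 7th (7th): D#
Major 9th (9th): F##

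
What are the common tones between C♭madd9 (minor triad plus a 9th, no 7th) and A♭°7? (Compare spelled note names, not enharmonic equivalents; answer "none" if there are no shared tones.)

C♭  E𝄫

C♭madd9: C♭ E𝄫 G♭ D♭
A♭°7: A♭ C♭ E𝄫 G𝄫
Common to both → C♭, E𝄫.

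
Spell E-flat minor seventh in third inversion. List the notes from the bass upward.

D♭, E♭, G♭, B♭

E-flat minor seventh = E♭–G♭–B♭–D♭; third inversion → seventh (D♭) lowest.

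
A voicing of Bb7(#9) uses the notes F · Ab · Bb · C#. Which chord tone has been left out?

The full Bb7(#9) chord is Bb, D, F, Ab, C#.
Comparing with the voicing, the major 3rd (3rd) — D — is absent.

D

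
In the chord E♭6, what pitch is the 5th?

Root of E♭6 = E♭. The 5th is a perfect 5th: E♭ up a perfect 5th → B♭.

B♭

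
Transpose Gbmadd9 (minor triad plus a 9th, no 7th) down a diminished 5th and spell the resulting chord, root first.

Transposed root: Gb → C (diminished 5th down). So we spell C minor added-ninth:
C — root
Eb — minor 3rd
G — perfect 5th
D — major 9th

C – Eb – G – D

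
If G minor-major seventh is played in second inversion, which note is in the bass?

D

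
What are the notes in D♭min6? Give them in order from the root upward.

D♭min6 is a minor sixth built on D♭.
root → D♭
3rd (minor 3rd) → F♭
5th (perfect 5th) → A♭
6th (major 6th) → B♭

D♭ – F♭ – A♭ – B♭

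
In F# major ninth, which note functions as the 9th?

Root of F# major ninth = F-sharp. The 9th is a major 9th: F-sharp up a major 9th → G-sharp.

G-sharp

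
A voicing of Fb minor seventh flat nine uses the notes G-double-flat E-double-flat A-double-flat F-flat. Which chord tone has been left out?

C-flat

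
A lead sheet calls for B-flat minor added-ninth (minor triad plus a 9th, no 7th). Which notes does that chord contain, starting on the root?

B-flat minor added-ninth: minor added-ninth on Bb.
- root: Bb
- minor 3rd: Db
- perfect 5th: F
- major 9th: C

Bb  Db  F  C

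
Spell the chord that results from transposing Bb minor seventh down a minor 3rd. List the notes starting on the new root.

Bb down a minor 3rd → G. New chord: G minor seventh.
- root: G
- minor 3rd: Bb
- perfect 5th: D
- minor 7th: F

G, Bb, D, F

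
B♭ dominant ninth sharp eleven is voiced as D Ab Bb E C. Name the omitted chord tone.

B♭ dominant ninth sharp eleven = Bb, D, F, Ab, C, E. The voicing lacks the 5th (perfect 5th), F.

F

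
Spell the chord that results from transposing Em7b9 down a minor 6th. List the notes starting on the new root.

E down a minor 6th → G#. New chord: G# minor seventh flat nine.
root → G#
3rd (minor 3rd) → B
5th (perfect 5th) → D#
7th (minor 7th) → F#
9th (minor 9th) → A

G#, B, D#, F#, A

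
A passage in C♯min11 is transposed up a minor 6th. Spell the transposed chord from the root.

A, C, E, G, B, D

C# up a minor 6th → A. New chord: A minor eleventh.
root → A
3rd (minor 3rd) → C
5th (perfect 5th) → E
7th (minor 7th) → G
9th (major 9th) → B
11th (perfect 11th) → D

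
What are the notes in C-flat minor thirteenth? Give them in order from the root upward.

C-flat minor thirteenth: minor thirteenth on C-flat.
- root: C-flat
- minor 3rd: E-double-flat
- perfect 5th: G-flat
- minor 7th: B-double-flat
- major 9th: D-flat
- perfect 11th: F-flat
- major 13th: A-flat

C-flat, E-double-flat, G-flat, B-double-flat, D-flat, F-flat, A-flat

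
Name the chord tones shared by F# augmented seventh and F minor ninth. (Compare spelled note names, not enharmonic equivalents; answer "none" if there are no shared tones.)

F# augmented seventh = F-sharp, A-sharp, C-double-sharp, E.
F minor ninth = F, A-flat, C, E-flat, G.
Shared: none.

none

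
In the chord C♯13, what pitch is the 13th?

A#

C♯13 is built on C#; its 13th is a major 13th above the root.
A sixth above C uses the letter A, and the major 13th above C# is A#.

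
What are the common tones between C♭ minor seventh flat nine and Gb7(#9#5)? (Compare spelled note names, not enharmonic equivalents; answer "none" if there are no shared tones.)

C♭ minor seventh flat nine: Cb Ebb Gb Bbb Dbb
Gb7(#9#5): Gb Bb D Fb A
Common to both → Gb.

Gb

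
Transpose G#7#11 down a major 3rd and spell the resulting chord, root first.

A major 3rd down from G# is E, so the new chord is E dominant seventh sharp eleven.
- root: E
- major 3rd: G#
- perfect 5th: B
- minor 7th: D
- augmented 11th: A#

E – G# – B – D – A#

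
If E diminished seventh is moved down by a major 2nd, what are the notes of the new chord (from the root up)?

A major 2nd down from E is D, so the new chord is D diminished seventh.
D — root
F — minor 3rd
A-flat — diminished 5th
C-flat — diminished 7th

D  F  A-flat  C-flat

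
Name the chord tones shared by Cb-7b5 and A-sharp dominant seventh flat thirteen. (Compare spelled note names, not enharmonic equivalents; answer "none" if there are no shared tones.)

none

Cb-7b5 = Cb, Ebb, Gbb, Bbb.
A-sharp dominant seventh flat thirteen = A#, C##, E#, G#, F#.
Shared: none.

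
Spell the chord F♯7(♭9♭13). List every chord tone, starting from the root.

Root F#, quality dominant seventh flat nine flat thirteen:
- root: F#
- major 3rd: A#
- perfect 5th: C#
- minor 7th: E
- minor 9th: G
- minor 13th: D

F#, A#, C#, E, G, D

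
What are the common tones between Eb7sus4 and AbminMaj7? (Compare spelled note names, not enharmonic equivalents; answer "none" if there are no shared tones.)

Eb, Ab

Eb7sus4: Eb Ab Bb Db
AbminMaj7: Ab Cb Eb G
Common to both → Eb, Ab.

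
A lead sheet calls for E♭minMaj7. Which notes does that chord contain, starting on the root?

Eb Gb Bb D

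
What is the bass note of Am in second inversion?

Am = A–C–E. Second inversion → fifth in the bass = E.

E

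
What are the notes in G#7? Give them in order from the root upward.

G#  B#  D#  F#

G#7: dominant seventh on G#.
root → G#
3rd (major 3rd) → B#
5th (perfect 5th) → D#
7th (minor 7th) → F#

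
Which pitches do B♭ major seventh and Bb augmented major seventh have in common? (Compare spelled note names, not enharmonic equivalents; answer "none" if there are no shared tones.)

B-flat  D  A

B♭ major seventh: B-flat D F A
Bb augmented major seventh: B-flat D F-sharp A
Common to both → B-flat, D, A.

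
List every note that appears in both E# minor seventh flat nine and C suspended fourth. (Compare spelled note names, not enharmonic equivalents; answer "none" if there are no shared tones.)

none

E# minor seventh flat nine: E-sharp G-sharp B-sharp D-sharp F-sharp
C suspended fourth: C F G
Common to both → none.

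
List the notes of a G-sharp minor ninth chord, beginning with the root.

G-sharp, B, D-sharp, F-sharp, A-sharp

Root G-sharp, quality minor ninth:
root → G-sharp
3rd (minor 3rd) → B
5th (perfect 5th) → D-sharp
7th (minor 7th) → F-sharp
9th (major 9th) → A-sharp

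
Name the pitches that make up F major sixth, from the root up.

F, A, C, D

Root F, quality major sixth:
Root: F
Major 3rd (3rd): A
Perfect 5th (5th): C
Major 6th (6th): D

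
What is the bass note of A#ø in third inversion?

A#ø in root position is A#–C#–E–G#.
Third inversion places the seventh in the bass, which is G#.

G#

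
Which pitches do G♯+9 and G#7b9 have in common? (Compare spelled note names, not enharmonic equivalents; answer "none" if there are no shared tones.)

G♯ – B♯ – F♯

G♯+9 = G♯, B♯, D𝄪, F♯, A♯.
G#7b9 = G♯, B♯, D♯, F♯, A.
Shared: G♯, B♯, F♯.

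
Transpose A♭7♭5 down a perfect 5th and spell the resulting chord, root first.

Transposed root: Ab → Db (perfect 5th down). So we spell Db dominant seventh flat five:
Root: Db
Major 3rd (3rd): F
Diminished 5th (5th): Abb
Minor 7th (7th): Cb

Db – F – Abb – Cb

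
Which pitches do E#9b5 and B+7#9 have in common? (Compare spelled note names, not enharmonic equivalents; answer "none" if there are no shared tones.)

E#9b5 = E#, G##, B, D#, F##.
B+7#9 = B, D#, F##, A, C##.
Shared: B, D#, F##.

B – D# – F##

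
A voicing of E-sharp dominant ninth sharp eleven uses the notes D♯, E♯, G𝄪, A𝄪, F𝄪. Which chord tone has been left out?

B♯

E-sharp dominant ninth sharp eleven = E♯, G𝄪, B♯, D♯, F𝄪, A𝄪. The voicing lacks the 5th (perfect 5th), B♯.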